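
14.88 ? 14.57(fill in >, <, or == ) >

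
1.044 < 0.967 False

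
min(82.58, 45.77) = 45.77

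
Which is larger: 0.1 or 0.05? 0.1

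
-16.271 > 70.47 False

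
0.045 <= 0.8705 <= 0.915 True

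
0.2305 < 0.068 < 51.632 False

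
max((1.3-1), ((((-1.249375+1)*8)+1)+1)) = 0.3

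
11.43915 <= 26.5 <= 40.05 True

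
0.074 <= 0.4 True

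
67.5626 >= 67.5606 True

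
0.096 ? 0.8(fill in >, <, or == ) <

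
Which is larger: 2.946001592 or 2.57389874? 2.946001592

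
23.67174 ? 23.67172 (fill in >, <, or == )>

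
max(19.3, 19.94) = 19.94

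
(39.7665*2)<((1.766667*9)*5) False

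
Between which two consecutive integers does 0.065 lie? 0 and 1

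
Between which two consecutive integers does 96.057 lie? 96 and 97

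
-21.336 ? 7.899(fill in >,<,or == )<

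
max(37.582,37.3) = 37.582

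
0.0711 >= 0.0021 True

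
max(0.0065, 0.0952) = 0.0952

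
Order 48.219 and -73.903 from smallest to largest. -73.903, 48.219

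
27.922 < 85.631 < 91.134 True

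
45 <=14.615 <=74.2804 False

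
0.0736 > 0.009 True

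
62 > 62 False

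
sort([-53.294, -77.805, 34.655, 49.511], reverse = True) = [49.511, 34.655, -53.294, -77.805]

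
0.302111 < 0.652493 True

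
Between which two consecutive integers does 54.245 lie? 54 and 55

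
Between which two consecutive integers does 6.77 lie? 6 and 7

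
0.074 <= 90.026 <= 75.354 False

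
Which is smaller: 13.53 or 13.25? 13.25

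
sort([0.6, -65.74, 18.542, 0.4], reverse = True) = [18.542, 0.6, 0.4, -65.74]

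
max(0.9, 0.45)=0.9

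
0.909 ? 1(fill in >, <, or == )<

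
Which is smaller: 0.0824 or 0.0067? 0.0067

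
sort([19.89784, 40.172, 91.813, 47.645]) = [19.89784, 40.172, 47.645, 91.813]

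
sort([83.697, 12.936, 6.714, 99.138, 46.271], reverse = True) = [99.138, 83.697, 46.271, 12.936, 6.714]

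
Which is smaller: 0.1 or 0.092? 0.092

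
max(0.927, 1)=1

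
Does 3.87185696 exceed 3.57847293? Yes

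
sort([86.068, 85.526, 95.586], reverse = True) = [95.586, 86.068, 85.526]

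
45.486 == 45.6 False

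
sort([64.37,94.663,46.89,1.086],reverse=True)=[94.663,64.37,46.89,1.086]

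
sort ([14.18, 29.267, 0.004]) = [0.004, 14.18, 29.267]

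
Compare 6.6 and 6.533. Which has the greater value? 6.6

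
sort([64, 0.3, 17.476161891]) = [0.3, 17.476161891, 64]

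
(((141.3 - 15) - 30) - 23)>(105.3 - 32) False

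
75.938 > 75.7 True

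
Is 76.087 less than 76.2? Yes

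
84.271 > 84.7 False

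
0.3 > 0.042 True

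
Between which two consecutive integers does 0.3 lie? 0 and 1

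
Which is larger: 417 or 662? 662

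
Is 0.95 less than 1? Yes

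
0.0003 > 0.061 False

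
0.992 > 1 False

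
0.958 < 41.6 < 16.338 False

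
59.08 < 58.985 False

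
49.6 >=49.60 True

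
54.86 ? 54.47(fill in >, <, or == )>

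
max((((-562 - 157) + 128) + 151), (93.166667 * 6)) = 559.000002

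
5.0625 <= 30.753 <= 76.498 True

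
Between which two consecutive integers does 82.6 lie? 82 and 83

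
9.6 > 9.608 False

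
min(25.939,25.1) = 25.1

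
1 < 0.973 False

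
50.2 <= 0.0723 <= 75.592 False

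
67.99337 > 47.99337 True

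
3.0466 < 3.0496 True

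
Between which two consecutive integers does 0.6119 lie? 0 and 1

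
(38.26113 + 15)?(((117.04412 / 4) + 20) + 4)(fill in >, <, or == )>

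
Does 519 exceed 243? Yes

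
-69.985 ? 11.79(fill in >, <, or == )<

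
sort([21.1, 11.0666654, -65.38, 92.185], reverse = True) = [92.185, 21.1, 11.0666654, -65.38]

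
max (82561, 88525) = 88525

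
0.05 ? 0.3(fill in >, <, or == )<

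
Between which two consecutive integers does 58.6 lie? 58 and 59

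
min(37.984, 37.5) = 37.5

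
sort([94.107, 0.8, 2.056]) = [0.8, 2.056, 94.107]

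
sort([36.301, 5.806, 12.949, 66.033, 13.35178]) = [5.806, 12.949, 13.35178, 36.301, 66.033]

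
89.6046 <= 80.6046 False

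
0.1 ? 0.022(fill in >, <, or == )>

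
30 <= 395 True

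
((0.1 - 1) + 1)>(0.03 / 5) True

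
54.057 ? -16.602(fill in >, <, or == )>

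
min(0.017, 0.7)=0.017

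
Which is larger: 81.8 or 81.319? 81.8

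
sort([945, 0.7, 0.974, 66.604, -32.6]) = [-32.6, 0.7, 0.974, 66.604, 945]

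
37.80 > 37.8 False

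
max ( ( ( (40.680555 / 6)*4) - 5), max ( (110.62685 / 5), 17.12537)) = 22.12537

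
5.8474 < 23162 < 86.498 False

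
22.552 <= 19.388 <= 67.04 False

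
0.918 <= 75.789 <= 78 True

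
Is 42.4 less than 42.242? No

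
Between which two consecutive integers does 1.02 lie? 1 and 2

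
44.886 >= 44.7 True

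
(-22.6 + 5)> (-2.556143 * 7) True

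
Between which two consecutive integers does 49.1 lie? 49 and 50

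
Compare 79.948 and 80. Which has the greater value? 80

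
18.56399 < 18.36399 False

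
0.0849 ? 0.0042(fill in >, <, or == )>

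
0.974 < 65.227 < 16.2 False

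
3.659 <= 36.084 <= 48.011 True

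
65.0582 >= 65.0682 False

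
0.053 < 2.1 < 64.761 True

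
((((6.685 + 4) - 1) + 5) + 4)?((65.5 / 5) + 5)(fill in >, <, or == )>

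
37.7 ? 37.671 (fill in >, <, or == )>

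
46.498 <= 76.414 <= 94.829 True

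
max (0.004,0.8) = 0.8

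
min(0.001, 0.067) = 0.001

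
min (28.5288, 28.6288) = 28.5288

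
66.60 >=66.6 True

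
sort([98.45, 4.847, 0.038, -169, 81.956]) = [-169, 0.038, 4.847, 81.956, 98.45]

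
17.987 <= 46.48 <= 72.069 True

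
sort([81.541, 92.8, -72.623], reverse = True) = [92.8, 81.541, -72.623]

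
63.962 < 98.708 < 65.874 False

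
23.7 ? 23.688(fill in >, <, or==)>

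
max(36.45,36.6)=36.6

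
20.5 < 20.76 True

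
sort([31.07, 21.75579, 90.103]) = [21.75579, 31.07, 90.103]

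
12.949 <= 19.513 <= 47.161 True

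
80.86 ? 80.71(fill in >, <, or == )>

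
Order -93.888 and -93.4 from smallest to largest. -93.888, -93.4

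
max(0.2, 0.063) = 0.2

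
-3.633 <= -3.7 False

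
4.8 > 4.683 True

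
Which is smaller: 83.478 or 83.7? 83.478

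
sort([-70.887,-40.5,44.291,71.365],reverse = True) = [71.365,44.291,-40.5,-70.887]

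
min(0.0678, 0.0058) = 0.0058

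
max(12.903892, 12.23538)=12.903892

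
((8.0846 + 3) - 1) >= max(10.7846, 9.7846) False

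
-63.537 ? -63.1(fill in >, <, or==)<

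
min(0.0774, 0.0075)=0.0075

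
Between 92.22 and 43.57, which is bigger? 92.22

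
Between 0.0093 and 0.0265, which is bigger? 0.0265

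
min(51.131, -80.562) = -80.562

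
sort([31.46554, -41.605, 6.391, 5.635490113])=[-41.605, 5.635490113, 6.391, 31.46554]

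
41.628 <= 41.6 False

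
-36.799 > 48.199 False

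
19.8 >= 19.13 True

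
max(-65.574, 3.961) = 3.961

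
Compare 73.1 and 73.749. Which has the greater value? 73.749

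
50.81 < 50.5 False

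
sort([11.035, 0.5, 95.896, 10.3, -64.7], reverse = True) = [95.896, 11.035, 10.3, 0.5, -64.7]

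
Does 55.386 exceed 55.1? Yes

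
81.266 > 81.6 False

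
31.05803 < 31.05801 False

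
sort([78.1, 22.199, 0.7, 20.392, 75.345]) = [0.7, 20.392, 22.199, 75.345, 78.1]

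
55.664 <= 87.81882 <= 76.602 False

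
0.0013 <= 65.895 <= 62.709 False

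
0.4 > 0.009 True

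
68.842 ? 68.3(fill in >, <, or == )>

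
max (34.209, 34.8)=34.8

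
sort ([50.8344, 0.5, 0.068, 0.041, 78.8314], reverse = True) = [78.8314, 50.8344, 0.5, 0.068, 0.041]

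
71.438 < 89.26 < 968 True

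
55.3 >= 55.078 True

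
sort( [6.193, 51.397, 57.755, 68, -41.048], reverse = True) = [68, 57.755, 51.397, 6.193, -41.048]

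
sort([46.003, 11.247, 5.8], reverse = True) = [46.003, 11.247, 5.8]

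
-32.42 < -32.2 True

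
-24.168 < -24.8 False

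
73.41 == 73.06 False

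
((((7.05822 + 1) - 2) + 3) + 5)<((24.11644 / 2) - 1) False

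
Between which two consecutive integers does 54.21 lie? 54 and 55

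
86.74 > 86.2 True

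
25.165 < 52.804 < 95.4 True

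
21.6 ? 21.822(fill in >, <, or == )<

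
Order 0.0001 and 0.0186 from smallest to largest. 0.0001,0.0186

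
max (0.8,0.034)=0.8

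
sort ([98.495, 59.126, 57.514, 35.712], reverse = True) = [98.495, 59.126, 57.514, 35.712]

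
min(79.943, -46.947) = -46.947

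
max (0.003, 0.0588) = 0.0588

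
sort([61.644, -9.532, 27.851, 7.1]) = [-9.532, 7.1, 27.851, 61.644]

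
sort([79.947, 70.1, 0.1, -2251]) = [-2251, 0.1, 70.1, 79.947]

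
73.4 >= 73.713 False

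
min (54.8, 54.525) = 54.525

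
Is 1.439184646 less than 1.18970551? No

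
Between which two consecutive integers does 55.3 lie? 55 and 56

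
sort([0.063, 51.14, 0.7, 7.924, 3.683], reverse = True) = [51.14, 7.924, 3.683, 0.7, 0.063]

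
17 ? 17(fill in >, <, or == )==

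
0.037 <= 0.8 True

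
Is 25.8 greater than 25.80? No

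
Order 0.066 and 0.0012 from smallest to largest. 0.0012, 0.066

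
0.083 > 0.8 False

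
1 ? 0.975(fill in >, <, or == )>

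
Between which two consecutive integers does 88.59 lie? 88 and 89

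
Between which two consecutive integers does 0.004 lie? 0 and 1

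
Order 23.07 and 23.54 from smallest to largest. 23.07, 23.54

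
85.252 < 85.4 True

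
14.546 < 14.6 True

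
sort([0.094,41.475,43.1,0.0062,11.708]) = [0.0062,0.094,11.708,41.475,43.1]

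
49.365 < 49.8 True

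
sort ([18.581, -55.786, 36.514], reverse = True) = [36.514, 18.581, -55.786]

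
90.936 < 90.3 False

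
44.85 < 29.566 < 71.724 False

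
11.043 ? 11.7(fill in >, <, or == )<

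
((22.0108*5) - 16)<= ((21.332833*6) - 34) False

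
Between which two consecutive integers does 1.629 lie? 1 and 2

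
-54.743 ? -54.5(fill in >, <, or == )<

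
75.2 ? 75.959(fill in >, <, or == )<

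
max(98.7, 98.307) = 98.7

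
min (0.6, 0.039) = 0.039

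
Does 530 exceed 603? No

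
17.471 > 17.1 True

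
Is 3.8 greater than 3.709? Yes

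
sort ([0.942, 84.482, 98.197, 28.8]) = [0.942, 28.8, 84.482, 98.197]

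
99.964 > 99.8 True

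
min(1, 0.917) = 0.917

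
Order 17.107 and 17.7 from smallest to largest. 17.107, 17.7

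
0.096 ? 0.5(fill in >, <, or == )<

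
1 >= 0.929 True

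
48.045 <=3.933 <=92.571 False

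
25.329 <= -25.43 False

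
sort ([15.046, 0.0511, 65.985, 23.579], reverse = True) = [65.985, 23.579, 15.046, 0.0511]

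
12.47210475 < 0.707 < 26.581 False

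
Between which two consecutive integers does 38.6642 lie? 38 and 39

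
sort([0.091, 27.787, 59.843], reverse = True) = [59.843, 27.787, 0.091]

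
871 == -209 False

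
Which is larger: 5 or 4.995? 5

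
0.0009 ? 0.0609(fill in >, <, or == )<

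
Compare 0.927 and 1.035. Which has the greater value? 1.035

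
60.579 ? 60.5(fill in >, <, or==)>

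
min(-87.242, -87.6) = -87.6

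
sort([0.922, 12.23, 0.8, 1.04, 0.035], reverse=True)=[12.23, 1.04, 0.922, 0.8, 0.035]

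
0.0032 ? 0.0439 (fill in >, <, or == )<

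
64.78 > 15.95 True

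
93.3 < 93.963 True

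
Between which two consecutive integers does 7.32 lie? 7 and 8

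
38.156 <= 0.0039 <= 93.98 False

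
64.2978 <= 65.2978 True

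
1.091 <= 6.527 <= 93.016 True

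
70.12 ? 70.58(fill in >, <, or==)<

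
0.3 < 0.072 False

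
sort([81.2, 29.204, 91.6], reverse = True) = [91.6, 81.2, 29.204]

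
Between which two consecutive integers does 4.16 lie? 4 and 5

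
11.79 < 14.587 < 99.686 True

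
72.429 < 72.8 True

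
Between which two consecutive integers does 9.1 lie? 9 and 10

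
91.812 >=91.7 True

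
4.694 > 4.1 True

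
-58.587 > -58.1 False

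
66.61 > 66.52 True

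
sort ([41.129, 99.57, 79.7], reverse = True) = [99.57, 79.7, 41.129]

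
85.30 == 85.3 True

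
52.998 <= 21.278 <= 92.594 False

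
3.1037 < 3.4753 True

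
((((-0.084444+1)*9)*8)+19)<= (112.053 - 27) True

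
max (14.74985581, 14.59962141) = 14.74985581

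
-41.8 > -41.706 False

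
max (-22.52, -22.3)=-22.3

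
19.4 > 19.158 True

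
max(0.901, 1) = 1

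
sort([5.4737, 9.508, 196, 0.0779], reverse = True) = [196, 9.508, 5.4737, 0.0779]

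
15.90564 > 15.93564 False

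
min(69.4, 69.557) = 69.4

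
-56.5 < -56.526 False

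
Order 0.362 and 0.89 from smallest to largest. 0.362, 0.89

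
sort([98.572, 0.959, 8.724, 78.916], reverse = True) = [98.572, 78.916, 8.724, 0.959]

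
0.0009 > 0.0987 False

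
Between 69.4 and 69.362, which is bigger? 69.4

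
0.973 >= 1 False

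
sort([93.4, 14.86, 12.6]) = [12.6, 14.86, 93.4]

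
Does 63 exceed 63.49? No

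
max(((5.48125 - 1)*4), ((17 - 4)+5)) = 18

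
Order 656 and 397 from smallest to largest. 397, 656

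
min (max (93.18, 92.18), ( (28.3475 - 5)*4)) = 93.18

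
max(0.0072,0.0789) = 0.0789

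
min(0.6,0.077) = 0.077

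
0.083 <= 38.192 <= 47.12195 True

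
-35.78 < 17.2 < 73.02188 True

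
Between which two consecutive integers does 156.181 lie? 156 and 157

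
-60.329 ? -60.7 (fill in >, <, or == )>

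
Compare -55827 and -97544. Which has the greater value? -55827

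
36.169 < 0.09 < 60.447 False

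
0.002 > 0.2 False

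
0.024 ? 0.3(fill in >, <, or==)<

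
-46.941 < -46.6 True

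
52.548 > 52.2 True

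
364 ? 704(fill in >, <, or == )<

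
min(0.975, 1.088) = 0.975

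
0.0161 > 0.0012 True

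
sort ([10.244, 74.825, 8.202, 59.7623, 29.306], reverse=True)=[74.825, 59.7623, 29.306, 10.244, 8.202]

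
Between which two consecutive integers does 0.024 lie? 0 and 1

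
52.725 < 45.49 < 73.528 False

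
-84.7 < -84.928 False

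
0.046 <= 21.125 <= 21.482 True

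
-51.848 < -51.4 True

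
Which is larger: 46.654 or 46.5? 46.654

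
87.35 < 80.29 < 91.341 False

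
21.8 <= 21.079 False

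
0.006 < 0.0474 True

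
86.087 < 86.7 True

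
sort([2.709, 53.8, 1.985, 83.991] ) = [1.985, 2.709, 53.8, 83.991]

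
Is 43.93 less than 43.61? No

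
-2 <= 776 True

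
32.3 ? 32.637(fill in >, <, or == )<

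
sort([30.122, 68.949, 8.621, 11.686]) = [8.621, 11.686, 30.122, 68.949]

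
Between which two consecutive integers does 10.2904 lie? 10 and 11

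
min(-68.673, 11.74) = -68.673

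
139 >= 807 False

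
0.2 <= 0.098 False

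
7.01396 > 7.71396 False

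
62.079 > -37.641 True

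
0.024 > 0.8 False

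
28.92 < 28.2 False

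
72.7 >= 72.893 False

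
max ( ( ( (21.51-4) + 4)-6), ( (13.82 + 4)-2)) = 15.82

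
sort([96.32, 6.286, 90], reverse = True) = [96.32, 90, 6.286]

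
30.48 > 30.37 True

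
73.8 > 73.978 False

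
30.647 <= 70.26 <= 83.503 True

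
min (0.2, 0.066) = 0.066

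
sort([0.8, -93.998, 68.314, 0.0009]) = [-93.998, 0.0009, 0.8, 68.314]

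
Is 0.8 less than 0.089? No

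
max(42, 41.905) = 42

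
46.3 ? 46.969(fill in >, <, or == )<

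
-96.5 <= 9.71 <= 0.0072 False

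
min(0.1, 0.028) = 0.028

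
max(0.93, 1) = 1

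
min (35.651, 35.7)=35.651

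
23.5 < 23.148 False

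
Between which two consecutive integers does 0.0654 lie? 0 and 1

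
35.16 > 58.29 False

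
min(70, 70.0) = 70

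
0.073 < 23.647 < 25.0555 True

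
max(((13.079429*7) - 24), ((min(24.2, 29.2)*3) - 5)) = 67.6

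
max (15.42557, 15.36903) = 15.42557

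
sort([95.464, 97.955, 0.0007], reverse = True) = [97.955, 95.464, 0.0007]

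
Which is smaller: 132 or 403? 132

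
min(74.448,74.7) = 74.448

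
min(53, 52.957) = 52.957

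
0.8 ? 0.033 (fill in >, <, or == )>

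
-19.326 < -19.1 True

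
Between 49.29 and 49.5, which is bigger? 49.5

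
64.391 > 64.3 True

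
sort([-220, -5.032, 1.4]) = [-220, -5.032, 1.4]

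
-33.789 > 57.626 False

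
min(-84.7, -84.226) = -84.7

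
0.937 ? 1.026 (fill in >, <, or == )<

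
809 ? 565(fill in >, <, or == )>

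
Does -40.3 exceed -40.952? Yes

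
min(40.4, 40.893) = 40.4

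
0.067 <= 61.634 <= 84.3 True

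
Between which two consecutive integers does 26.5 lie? 26 and 27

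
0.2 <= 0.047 False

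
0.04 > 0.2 False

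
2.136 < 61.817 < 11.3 False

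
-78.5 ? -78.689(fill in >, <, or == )>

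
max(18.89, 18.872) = 18.89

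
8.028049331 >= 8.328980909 False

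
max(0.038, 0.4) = 0.4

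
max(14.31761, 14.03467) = 14.31761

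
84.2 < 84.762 True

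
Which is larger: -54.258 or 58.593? 58.593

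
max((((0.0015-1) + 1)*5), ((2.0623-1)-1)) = 0.0623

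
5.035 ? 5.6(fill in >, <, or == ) <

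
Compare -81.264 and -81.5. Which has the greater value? -81.264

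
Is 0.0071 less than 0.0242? Yes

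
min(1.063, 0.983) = 0.983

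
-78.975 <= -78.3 True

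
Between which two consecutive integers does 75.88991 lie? 75 and 76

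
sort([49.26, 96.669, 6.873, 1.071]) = [1.071, 6.873, 49.26, 96.669]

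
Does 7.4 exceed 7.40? No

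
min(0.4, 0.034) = 0.034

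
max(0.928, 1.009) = 1.009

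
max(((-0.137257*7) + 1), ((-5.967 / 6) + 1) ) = 0.039201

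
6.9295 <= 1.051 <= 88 False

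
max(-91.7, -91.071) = -91.071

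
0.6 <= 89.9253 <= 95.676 True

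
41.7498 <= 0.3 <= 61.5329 False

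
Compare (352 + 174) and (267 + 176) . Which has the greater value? (352 + 174)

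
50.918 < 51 True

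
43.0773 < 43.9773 True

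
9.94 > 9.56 True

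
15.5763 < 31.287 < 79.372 True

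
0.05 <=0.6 True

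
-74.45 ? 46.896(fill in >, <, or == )<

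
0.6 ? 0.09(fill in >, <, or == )>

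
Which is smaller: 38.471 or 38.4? 38.4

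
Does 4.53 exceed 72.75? No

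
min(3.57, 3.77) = 3.57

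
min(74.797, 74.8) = 74.797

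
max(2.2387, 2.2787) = 2.2787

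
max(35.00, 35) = 35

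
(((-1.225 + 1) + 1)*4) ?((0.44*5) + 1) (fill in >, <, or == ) <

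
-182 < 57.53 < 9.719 False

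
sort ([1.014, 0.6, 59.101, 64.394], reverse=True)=[64.394, 59.101, 1.014, 0.6]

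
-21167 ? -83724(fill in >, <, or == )>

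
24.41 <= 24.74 True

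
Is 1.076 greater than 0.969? Yes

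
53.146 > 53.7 False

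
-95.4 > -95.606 True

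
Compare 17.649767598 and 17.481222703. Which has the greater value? 17.649767598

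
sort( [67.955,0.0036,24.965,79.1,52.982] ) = [0.0036,24.965,52.982,67.955,79.1]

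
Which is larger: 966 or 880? 966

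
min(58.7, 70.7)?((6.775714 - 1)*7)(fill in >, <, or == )>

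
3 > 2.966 True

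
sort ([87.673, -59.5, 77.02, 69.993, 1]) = [-59.5, 1, 69.993, 77.02, 87.673]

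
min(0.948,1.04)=0.948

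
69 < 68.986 False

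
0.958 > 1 False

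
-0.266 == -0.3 False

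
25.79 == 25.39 False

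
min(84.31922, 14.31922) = 14.31922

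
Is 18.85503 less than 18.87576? Yes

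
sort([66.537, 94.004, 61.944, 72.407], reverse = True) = [94.004, 72.407, 66.537, 61.944]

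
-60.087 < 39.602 True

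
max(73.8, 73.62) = 73.8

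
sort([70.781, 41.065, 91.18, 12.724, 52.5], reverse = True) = [91.18, 70.781, 52.5, 41.065, 12.724]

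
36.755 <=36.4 False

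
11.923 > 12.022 False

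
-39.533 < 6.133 True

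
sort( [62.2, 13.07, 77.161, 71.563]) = [13.07, 62.2, 71.563, 77.161]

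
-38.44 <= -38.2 True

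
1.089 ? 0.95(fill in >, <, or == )>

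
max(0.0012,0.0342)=0.0342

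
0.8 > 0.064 True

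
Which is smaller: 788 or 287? 287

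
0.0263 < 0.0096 False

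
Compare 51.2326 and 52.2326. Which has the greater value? 52.2326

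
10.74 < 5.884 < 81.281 False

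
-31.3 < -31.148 True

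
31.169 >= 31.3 False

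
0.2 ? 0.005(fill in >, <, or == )>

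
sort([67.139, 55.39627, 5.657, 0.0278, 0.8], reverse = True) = [67.139, 55.39627, 5.657, 0.8, 0.0278]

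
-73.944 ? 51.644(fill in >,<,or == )<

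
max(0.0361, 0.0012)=0.0361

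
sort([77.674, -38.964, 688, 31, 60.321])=[-38.964, 31, 60.321, 77.674, 688]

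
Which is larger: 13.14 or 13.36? 13.36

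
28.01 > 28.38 False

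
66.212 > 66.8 False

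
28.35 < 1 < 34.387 False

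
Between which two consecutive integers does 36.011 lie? 36 and 37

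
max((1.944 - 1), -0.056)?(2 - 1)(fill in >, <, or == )<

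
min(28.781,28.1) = 28.1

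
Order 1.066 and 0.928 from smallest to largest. 0.928,1.066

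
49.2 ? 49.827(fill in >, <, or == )<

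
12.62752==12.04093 False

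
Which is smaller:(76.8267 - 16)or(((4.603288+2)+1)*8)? (((4.603288+2)+1)*8)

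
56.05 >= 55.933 True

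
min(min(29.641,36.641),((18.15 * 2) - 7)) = 29.3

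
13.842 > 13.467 True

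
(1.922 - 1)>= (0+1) False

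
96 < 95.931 False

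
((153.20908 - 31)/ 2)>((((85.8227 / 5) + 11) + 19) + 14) False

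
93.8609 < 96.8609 True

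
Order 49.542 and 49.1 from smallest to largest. 49.1, 49.542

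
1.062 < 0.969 False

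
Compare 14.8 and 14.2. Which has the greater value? 14.8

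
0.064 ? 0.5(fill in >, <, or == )<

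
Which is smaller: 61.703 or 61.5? 61.5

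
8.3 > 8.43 False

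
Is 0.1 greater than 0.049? Yes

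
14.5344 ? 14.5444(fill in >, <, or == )<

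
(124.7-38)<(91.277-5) False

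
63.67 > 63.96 False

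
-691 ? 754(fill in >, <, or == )<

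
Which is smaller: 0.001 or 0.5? 0.001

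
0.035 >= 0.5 False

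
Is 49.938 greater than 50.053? No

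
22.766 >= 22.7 True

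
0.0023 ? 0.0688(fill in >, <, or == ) <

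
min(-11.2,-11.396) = -11.396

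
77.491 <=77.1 False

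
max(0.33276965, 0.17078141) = 0.33276965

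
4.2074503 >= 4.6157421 False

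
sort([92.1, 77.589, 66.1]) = [66.1, 77.589, 92.1]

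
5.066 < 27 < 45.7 True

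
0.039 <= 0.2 True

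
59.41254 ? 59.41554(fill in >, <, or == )<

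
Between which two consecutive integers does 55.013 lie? 55 and 56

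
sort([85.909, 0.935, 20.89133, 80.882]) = [0.935, 20.89133, 80.882, 85.909]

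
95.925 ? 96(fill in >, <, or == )<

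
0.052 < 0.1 True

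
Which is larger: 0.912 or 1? 1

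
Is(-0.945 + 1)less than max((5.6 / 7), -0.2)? Yes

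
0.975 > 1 False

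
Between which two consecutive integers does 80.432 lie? 80 and 81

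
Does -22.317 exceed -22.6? Yes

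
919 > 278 True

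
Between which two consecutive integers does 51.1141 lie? 51 and 52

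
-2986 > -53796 True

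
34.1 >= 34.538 False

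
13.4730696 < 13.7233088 True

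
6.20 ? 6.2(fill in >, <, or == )==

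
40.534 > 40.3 True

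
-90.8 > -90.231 False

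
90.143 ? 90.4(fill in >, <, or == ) <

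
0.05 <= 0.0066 False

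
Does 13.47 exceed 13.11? Yes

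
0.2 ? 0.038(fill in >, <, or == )>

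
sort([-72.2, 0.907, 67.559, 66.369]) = [-72.2, 0.907, 66.369, 67.559]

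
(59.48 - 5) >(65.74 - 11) False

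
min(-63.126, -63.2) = -63.2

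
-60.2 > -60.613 True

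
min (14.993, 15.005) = 14.993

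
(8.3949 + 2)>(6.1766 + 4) True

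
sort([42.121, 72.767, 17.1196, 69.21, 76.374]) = [17.1196, 42.121, 69.21, 72.767, 76.374]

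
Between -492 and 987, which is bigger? 987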